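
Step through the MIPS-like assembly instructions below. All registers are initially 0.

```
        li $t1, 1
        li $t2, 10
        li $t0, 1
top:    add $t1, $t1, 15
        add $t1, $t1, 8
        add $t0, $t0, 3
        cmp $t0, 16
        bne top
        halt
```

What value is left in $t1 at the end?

$t1=1
$t2=10
$t0=1
$t1=1+15=16
$t1=16+8=24
$t0=1+3=4
cmp $t0, 16  (cmp 4,16)
bne top: taken
$t1=24+15=39
$t1=39+8=47
$t0=4+3=7
cmp $t0, 16  (cmp 7,16)
bne top: taken
$t1=47+15=62
$t1=62+8=70
$t0=7+3=10
cmp $t0, 16  (cmp 10,16)
bne top: taken
$t1=70+15=85
$t1=85+8=93
$t0=10+3=13
cmp $t0, 16  (cmp 13,16)
bne top: taken
$t1=93+15=108
$t1=108+8=116
$t0=13+3=16
cmp $t0, 16  (cmp 16,16)
bne top: not taken
halt.

116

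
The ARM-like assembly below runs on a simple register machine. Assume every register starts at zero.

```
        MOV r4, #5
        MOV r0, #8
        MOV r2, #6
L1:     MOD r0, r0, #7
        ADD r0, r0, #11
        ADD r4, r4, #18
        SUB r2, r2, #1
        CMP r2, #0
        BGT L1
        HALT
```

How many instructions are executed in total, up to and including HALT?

40

MOV r4, #5 → r4=5
MOV r0, #8 → r0=8
MOV r2, #6 → r2=6
MOD r0, r0, #7 → r0=8%7=1
ADD r0, r0, #11 → r0=1+11=12
ADD r4, r4, #18 → r4=5+18=23
SUB r2, r2, #1 → r2=6-1=5
CMP r2, #0  (cmp 5,0)
BGT L1: taken
MOD r0, r0, #7 → r0=12%7=5
ADD r0, r0, #11 → r0=5+11=16
ADD r4, r4, #18 → r4=23+18=41
SUB r2, r2, #1 → r2=5-1=4
CMP r2, #0  (cmp 4,0)
BGT L1: taken
MOD r0, r0, #7 → r0=16%7=2
ADD r0, r0, #11 → r0=2+11=13
ADD r4, r4, #18 → r4=41+18=59
SUB r2, r2, #1 → r2=4-1=3
CMP r2, #0  (cmp 3,0)
BGT L1: taken
MOD r0, r0, #7 → r0=13%7=6
ADD r0, r0, #11 → r0=6+11=17
ADD r4, r4, #18 → r4=59+18=77
SUB r2, r2, #1 → r2=3-1=2
CMP r2, #0  (cmp 2,0)
BGT L1: taken
MOD r0, r0, #7 → r0=17%7=3
ADD r0, r0, #11 → r0=3+11=14
ADD r4, r4, #18 → r4=77+18=95
SUB r2, r2, #1 → r2=2-1=1
CMP r2, #0  (cmp 1,0)
BGT L1: taken
MOD r0, r0, #7 → r0=14%7=0
ADD r0, r0, #11 → r0=0+11=11
ADD r4, r4, #18 → r4=95+18=113
SUB r2, r2, #1 → r2=1-1=0
CMP r2, #0  (cmp 0,0)
BGT L1: not taken
halt.
Total executed instructions: 40.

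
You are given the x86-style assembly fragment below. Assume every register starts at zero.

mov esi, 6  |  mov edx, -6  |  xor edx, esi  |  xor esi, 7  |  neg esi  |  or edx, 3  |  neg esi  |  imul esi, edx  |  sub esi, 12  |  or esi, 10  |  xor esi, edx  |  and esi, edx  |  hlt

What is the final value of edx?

esi=6
edx=-6
edx=(-6)^6=-4
esi=6^7=1
esi=-(1)=-1
edx=(-4)|3=-1
esi=-(-1)=1
esi=1*(-1)=-1
esi=(-1)-12=-13
esi=(-13)|10=-5
esi=(-5)^(-1)=4
esi=4&(-1)=4
halt.

-1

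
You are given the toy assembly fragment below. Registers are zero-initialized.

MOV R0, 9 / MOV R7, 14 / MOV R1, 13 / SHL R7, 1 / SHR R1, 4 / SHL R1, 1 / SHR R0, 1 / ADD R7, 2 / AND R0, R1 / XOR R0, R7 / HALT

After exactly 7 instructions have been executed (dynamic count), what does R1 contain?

after MOV R0, 9: R0=9
after MOV R7, 14: R7=14
after MOV R1, 13: R1=13
after SHL R7, 1: R7=14<<1=28
after SHR R1, 4: R1=13>>4=0
after SHL R1, 1: R1=0<<1=0
after SHR R0, 1: R0=9>>1=4
After step 7: R1 = 0.

0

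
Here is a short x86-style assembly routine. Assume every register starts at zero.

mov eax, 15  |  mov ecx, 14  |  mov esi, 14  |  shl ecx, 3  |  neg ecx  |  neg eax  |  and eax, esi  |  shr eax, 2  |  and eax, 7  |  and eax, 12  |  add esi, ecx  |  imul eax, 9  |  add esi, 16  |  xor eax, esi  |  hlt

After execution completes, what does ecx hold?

-112

mov eax, 15 → eax=15
mov ecx, 14 → ecx=14
mov esi, 14 → esi=14
shl ecx, 3 → ecx=14<<3=112
neg ecx → ecx=-(112)=-112
neg eax → eax=-(15)=-15
and eax, esi → eax=(-15)&14=0
shr eax, 2 → eax=0>>2=0
and eax, 7 → eax=0&7=0
and eax, 12 → eax=0&12=0
add esi, ecx → esi=14+(-112)=-98
imul eax, 9 → eax=0*9=0
add esi, 16 → esi=(-98)+16=-82
xor eax, esi → eax=0^(-82)=-82
halt.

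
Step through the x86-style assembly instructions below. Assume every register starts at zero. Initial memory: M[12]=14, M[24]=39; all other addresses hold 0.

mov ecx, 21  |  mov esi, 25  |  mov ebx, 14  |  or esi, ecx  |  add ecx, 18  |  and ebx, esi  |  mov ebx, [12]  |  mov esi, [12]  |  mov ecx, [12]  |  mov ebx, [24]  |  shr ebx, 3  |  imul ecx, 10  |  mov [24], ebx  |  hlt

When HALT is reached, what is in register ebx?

mov ecx, 21 → ecx=21
mov esi, 25 → esi=25
mov ebx, 14 → ebx=14
or esi, ecx → esi=25|21=29
add ecx, 18 → ecx=21+18=39
and ebx, esi → ebx=14&29=12
mov ebx, [12] → ebx=M[12]=14
mov esi, [12] → esi=M[12]=14
mov ecx, [12] → ecx=M[12]=14
mov ebx, [24] → ebx=M[24]=39
shr ebx, 3 → ebx=39>>3=4
imul ecx, 10 → ecx=14*10=140
mov [24], ebx → M[24]=4
halt.

4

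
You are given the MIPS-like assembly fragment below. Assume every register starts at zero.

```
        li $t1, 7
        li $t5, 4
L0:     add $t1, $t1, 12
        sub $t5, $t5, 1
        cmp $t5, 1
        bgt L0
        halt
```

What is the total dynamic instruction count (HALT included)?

li $t1, 7 → $t1=7
li $t5, 4 → $t5=4
add $t1, $t1, 12 → $t1=7+12=19
sub $t5, $t5, 1 → $t5=4-1=3
cmp $t5, 1  (cmp 3,1)
bgt L0: taken
add $t1, $t1, 12 → $t1=19+12=31
sub $t5, $t5, 1 → $t5=3-1=2
cmp $t5, 1  (cmp 2,1)
bgt L0: taken
add $t1, $t1, 12 → $t1=31+12=43
sub $t5, $t5, 1 → $t5=2-1=1
cmp $t5, 1  (cmp 1,1)
bgt L0: not taken
halt.
Total executed instructions: 15.

15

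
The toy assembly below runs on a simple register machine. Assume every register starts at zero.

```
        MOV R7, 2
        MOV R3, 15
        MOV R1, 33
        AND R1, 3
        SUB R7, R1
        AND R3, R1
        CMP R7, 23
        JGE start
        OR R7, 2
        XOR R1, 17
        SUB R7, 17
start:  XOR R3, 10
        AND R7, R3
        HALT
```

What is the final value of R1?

R7=2
R3=15
R1=33
R1=33&3=1
R7=2-1=1
R3=15&1=1
CMP R7, 23  (cmp 1,23)
JGE start: not taken
R7=1|2=3
R1=1^17=16
R7=3-17=-14
R3=1^10=11
R7=(-14)&11=2
halt.

16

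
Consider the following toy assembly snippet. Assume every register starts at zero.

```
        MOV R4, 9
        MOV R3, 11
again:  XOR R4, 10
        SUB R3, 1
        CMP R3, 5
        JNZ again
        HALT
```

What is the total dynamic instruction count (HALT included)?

after MOV R4, 9: R4=9
after MOV R3, 11: R3=11
after XOR R4, 10: R4=9^10=3
after SUB R3, 1: R3=11-1=10
CMP R3, 5  (cmp 10,5)
JNZ again: taken
after XOR R4, 10: R4=3^10=9
after SUB R3, 1: R3=10-1=9
CMP R3, 5  (cmp 9,5)
JNZ again: taken
after XOR R4, 10: R4=9^10=3
after SUB R3, 1: R3=9-1=8
CMP R3, 5  (cmp 8,5)
JNZ again: taken
after XOR R4, 10: R4=3^10=9
after SUB R3, 1: R3=8-1=7
CMP R3, 5  (cmp 7,5)
JNZ again: taken
after XOR R4, 10: R4=9^10=3
after SUB R3, 1: R3=7-1=6
CMP R3, 5  (cmp 6,5)
JNZ again: taken
after XOR R4, 10: R4=3^10=9
after SUB R3, 1: R3=6-1=5
CMP R3, 5  (cmp 5,5)
JNZ again: not taken
halt.
Total executed instructions: 27.

27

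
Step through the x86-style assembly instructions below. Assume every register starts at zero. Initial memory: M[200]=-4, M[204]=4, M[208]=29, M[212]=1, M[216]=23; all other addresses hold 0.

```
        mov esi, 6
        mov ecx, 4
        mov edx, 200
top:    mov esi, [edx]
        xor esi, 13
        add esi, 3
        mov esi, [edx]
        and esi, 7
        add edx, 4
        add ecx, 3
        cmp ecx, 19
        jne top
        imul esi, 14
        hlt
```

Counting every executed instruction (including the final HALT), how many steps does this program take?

esi=6
ecx=4
edx=200
esi=M[200]=-4
esi=(-4)^13=-15
esi=(-15)+3=-12
esi=M[200]=-4
esi=(-4)&7=4
edx=200+4=204
ecx=4+3=7
cmp ecx, 19  (cmp 7,19)
jne top: taken
esi=M[204]=4
esi=4^13=9
esi=9+3=12
esi=M[204]=4
esi=4&7=4
edx=204+4=208
ecx=7+3=10
cmp ecx, 19  (cmp 10,19)
jne top: taken
esi=M[208]=29
esi=29^13=16
esi=16+3=19
esi=M[208]=29
esi=29&7=5
edx=208+4=212
ecx=10+3=13
cmp ecx, 19  (cmp 13,19)
jne top: taken
esi=M[212]=1
esi=1^13=12
esi=12+3=15
esi=M[212]=1
esi=1&7=1
edx=212+4=216
ecx=13+3=16
cmp ecx, 19  (cmp 16,19)
jne top: taken
esi=M[216]=23
esi=23^13=26
esi=26+3=29
esi=M[216]=23
esi=23&7=7
edx=216+4=220
ecx=16+3=19
cmp ecx, 19  (cmp 19,19)
jne top: not taken
esi=7*14=98
halt.
Total executed instructions: 50.

50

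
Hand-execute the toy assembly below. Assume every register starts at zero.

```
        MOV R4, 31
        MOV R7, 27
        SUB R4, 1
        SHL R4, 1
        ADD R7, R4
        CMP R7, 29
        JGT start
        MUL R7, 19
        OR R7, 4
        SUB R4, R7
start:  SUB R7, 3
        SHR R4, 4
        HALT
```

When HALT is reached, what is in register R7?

84

R4=31
R7=27
R4=31-1=30
R4=30<<1=60
R7=27+60=87
CMP R7, 29  (cmp 87,29)
JGT start: taken
R7=87-3=84
R4=60>>4=3
halt.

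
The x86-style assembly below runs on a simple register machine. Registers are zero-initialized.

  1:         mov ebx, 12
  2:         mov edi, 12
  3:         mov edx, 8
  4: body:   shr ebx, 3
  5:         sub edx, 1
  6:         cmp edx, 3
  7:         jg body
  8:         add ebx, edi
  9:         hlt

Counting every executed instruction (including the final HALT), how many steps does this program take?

25

after mov ebx, 12: ebx=12
after mov edi, 12: edi=12
after mov edx, 8: edx=8
after shr ebx, 3: ebx=12>>3=1
after sub edx, 1: edx=8-1=7
cmp edx, 3  (cmp 7,3)
jg body: taken
after shr ebx, 3: ebx=1>>3=0
after sub edx, 1: edx=7-1=6
cmp edx, 3  (cmp 6,3)
jg body: taken
after shr ebx, 3: ebx=0>>3=0
after sub edx, 1: edx=6-1=5
cmp edx, 3  (cmp 5,3)
jg body: taken
after shr ebx, 3: ebx=0>>3=0
after sub edx, 1: edx=5-1=4
cmp edx, 3  (cmp 4,3)
jg body: taken
after shr ebx, 3: ebx=0>>3=0
after sub edx, 1: edx=4-1=3
cmp edx, 3  (cmp 3,3)
jg body: not taken
after add ebx, edi: ebx=0+12=12
halt.
Total executed instructions: 25.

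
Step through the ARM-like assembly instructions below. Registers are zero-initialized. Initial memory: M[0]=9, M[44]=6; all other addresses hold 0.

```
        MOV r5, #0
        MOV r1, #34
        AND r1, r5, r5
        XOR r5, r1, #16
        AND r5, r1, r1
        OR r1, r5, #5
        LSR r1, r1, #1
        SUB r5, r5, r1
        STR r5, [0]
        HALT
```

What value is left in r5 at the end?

after MOV r5, #0: r5=0
after MOV r1, #34: r1=34
after AND r1, r5, r5: r1=0&0=0
after XOR r5, r1, #16: r5=0^16=16
after AND r5, r1, r1: r5=0&0=0
after OR r1, r5, #5: r1=0|5=5
after LSR r1, r1, #1: r1=5>>1=2
after SUB r5, r5, r1: r5=0-2=-2
STR r5, [0] → M[0]=-2
halt.

-2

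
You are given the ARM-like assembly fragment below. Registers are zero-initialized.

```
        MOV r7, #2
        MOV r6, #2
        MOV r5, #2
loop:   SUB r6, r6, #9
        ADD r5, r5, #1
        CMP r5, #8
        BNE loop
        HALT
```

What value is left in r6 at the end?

after MOV r7, #2: r7=2
after MOV r6, #2: r6=2
after MOV r5, #2: r5=2
after SUB r6, r6, #9: r6=2-9=-7
after ADD r5, r5, #1: r5=2+1=3
CMP r5, #8  (cmp 3,8)
BNE loop: taken
after SUB r6, r6, #9: r6=(-7)-9=-16
after ADD r5, r5, #1: r5=3+1=4
CMP r5, #8  (cmp 4,8)
BNE loop: taken
after SUB r6, r6, #9: r6=(-16)-9=-25
after ADD r5, r5, #1: r5=4+1=5
CMP r5, #8  (cmp 5,8)
BNE loop: taken
after SUB r6, r6, #9: r6=(-25)-9=-34
after ADD r5, r5, #1: r5=5+1=6
CMP r5, #8  (cmp 6,8)
BNE loop: taken
after SUB r6, r6, #9: r6=(-34)-9=-43
after ADD r5, r5, #1: r5=6+1=7
CMP r5, #8  (cmp 7,8)
BNE loop: taken
after SUB r6, r6, #9: r6=(-43)-9=-52
after ADD r5, r5, #1: r5=7+1=8
CMP r5, #8  (cmp 8,8)
BNE loop: not taken
halt.

-52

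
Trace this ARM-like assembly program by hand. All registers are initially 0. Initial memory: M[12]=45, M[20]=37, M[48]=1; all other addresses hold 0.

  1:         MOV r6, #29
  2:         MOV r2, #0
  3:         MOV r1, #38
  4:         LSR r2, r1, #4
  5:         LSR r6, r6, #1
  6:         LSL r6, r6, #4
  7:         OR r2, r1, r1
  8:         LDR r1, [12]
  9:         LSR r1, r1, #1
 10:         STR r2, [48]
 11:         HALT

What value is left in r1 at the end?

22

after MOV r6, #29: r6=29
after MOV r2, #0: r2=0
after MOV r1, #38: r1=38
after LSR r2, r1, #4: r2=38>>4=2
after LSR r6, r6, #1: r6=29>>1=14
after LSL r6, r6, #4: r6=14<<4=224
after OR r2, r1, r1: r2=38|38=38
after LDR r1, [12]: r1=M[12]=45
after LSR r1, r1, #1: r1=45>>1=22
STR r2, [48] → M[48]=38
halt.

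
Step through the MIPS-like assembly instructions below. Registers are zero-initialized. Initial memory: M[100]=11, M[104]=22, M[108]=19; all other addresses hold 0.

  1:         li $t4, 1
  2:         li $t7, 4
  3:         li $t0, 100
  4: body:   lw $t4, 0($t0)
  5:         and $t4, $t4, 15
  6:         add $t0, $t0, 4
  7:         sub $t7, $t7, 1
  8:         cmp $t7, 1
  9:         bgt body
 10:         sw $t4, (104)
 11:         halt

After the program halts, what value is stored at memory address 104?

3

after li $t4, 1: $t4=1
after li $t7, 4: $t7=4
after li $t0, 100: $t0=100
after lw $t4, 0($t0): $t4=M[100]=11
after and $t4, $t4, 15: $t4=11&15=11
after add $t0, $t0, 4: $t0=100+4=104
after sub $t7, $t7, 1: $t7=4-1=3
cmp $t7, 1  (cmp 3,1)
bgt body: taken
after lw $t4, 0($t0): $t4=M[104]=22
after and $t4, $t4, 15: $t4=22&15=6
after add $t0, $t0, 4: $t0=104+4=108
after sub $t7, $t7, 1: $t7=3-1=2
cmp $t7, 1  (cmp 2,1)
bgt body: taken
after lw $t4, 0($t0): $t4=M[108]=19
after and $t4, $t4, 15: $t4=19&15=3
after add $t0, $t0, 4: $t0=108+4=112
after sub $t7, $t7, 1: $t7=2-1=1
cmp $t7, 1  (cmp 1,1)
bgt body: not taken
sw $t4, (104) → M[104]=3
halt.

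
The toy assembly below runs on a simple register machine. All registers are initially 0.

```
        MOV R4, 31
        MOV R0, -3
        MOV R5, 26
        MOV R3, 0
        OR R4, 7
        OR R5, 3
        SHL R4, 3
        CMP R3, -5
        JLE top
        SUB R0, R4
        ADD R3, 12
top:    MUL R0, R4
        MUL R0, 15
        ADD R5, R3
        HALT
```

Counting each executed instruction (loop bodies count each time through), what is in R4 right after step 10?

248

R4=31
R0=-3
R5=26
R3=0
R4=31|7=31
R5=26|3=27
R4=31<<3=248
CMP R3, -5  (cmp 0,-5)
JLE top: not taken
R0=(-3)-248=-251
After step 10: R4 = 248.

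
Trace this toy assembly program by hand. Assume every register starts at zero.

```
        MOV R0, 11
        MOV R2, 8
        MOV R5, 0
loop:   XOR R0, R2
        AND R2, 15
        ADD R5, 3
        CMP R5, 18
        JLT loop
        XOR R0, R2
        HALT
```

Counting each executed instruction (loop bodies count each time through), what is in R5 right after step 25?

12

R0=11
R2=8
R5=0
R0=11^8=3
R2=8&15=8
R5=0+3=3
CMP R5, 18  (cmp 3,18)
JLT loop: taken
R0=3^8=11
R2=8&15=8
R5=3+3=6
CMP R5, 18  (cmp 6,18)
JLT loop: taken
R0=11^8=3
R2=8&15=8
R5=6+3=9
CMP R5, 18  (cmp 9,18)
JLT loop: taken
R0=3^8=11
R2=8&15=8
R5=9+3=12
CMP R5, 18  (cmp 12,18)
JLT loop: taken
R0=11^8=3
R2=8&15=8
After step 25: R5 = 12.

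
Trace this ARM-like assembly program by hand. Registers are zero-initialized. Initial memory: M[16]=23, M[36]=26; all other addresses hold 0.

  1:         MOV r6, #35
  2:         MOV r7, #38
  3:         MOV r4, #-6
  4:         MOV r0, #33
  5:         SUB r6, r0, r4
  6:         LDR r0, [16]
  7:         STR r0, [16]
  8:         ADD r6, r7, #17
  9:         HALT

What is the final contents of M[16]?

23

after MOV r6, #35: r6=35
after MOV r7, #38: r7=38
after MOV r4, #-6: r4=-6
after MOV r0, #33: r0=33
after SUB r6, r0, r4: r6=33-(-6)=39
after LDR r0, [16]: r0=M[16]=23
STR r0, [16] → M[16]=23
after ADD r6, r7, #17: r6=38+17=55
halt.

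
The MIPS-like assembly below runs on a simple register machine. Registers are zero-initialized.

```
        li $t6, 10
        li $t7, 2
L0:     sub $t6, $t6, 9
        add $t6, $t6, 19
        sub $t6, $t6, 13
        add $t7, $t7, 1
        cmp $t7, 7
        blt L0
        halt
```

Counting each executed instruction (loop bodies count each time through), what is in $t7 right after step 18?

li $t6, 10 → $t6=10
li $t7, 2 → $t7=2
sub $t6, $t6, 9 → $t6=10-9=1
add $t6, $t6, 19 → $t6=1+19=20
sub $t6, $t6, 13 → $t6=20-13=7
add $t7, $t7, 1 → $t7=2+1=3
cmp $t7, 7  (cmp 3,7)
blt L0: taken
sub $t6, $t6, 9 → $t6=7-9=-2
add $t6, $t6, 19 → $t6=(-2)+19=17
sub $t6, $t6, 13 → $t6=17-13=4
add $t7, $t7, 1 → $t7=3+1=4
cmp $t7, 7  (cmp 4,7)
blt L0: taken
sub $t6, $t6, 9 → $t6=4-9=-5
add $t6, $t6, 19 → $t6=(-5)+19=14
sub $t6, $t6, 13 → $t6=14-13=1
add $t7, $t7, 1 → $t7=4+1=5
After step 18: $t7 = 5.

5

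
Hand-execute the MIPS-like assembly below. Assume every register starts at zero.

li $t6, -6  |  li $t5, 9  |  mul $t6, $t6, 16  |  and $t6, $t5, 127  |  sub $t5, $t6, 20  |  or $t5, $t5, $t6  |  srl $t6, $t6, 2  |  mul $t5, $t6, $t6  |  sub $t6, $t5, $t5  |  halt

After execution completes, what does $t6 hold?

0

after li $t6, -6: $t6=-6
after li $t5, 9: $t5=9
after mul $t6, $t6, 16: $t6=(-6)*16=-96
after and $t6, $t5, 127: $t6=9&127=9
after sub $t5, $t6, 20: $t5=9-20=-11
after or $t5, $t5, $t6: $t5=(-11)|9=-3
after srl $t6, $t6, 2: $t6=9>>2=2
after mul $t5, $t6, $t6: $t5=2*2=4
after sub $t6, $t5, $t5: $t6=4-4=0
halt.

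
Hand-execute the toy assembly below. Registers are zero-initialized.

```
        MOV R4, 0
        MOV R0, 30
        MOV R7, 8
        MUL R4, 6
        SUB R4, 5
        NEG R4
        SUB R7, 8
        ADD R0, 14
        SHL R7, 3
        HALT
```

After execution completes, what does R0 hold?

R4=0
R0=30
R7=8
R4=0*6=0
R4=0-5=-5
R4=-(-5)=5
R7=8-8=0
R0=30+14=44
R7=0<<3=0
halt.

44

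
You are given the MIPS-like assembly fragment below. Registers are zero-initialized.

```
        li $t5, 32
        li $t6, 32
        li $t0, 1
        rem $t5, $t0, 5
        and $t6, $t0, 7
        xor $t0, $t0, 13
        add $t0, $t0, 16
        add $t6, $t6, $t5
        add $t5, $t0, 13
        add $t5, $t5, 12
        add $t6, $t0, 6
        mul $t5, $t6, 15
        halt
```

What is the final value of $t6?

after li $t5, 32: $t5=32
after li $t6, 32: $t6=32
after li $t0, 1: $t0=1
after rem $t5, $t0, 5: $t5=1%5=1
after and $t6, $t0, 7: $t6=1&7=1
after xor $t0, $t0, 13: $t0=1^13=12
after add $t0, $t0, 16: $t0=12+16=28
after add $t6, $t6, $t5: $t6=1+1=2
after add $t5, $t0, 13: $t5=28+13=41
after add $t5, $t5, 12: $t5=41+12=53
after add $t6, $t0, 6: $t6=28+6=34
after mul $t5, $t6, 15: $t5=34*15=510
halt.

34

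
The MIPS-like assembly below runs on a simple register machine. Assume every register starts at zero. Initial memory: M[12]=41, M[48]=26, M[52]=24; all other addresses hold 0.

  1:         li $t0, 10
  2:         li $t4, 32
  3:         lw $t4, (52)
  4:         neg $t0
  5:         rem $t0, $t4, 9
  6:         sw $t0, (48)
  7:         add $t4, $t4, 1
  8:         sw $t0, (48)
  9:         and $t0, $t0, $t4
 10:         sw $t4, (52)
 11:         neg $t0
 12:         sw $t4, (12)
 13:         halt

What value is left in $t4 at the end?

$t0=10
$t4=32
$t4=M[52]=24
$t0=-(10)=-10
$t0=24%9=6
sw $t0, (48) → M[48]=6
$t4=24+1=25
sw $t0, (48) → M[48]=6
$t0=6&25=0
sw $t4, (52) → M[52]=25
$t0=-(0)=0
sw $t4, (12) → M[12]=25
halt.

25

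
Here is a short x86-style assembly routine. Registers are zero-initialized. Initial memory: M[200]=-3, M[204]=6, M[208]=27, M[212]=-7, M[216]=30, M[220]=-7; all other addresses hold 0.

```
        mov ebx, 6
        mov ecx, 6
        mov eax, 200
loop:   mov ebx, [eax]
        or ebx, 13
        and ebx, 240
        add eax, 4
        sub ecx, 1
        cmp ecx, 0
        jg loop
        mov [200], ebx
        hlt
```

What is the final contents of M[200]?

240

mov ebx, 6 → ebx=6
mov ecx, 6 → ecx=6
mov eax, 200 → eax=200
mov ebx, [eax] → ebx=M[200]=-3
or ebx, 13 → ebx=(-3)|13=-3
and ebx, 240 → ebx=(-3)&240=240
add eax, 4 → eax=200+4=204
sub ecx, 1 → ecx=6-1=5
cmp ecx, 0  (cmp 5,0)
jg loop: taken
mov ebx, [eax] → ebx=M[204]=6
or ebx, 13 → ebx=6|13=15
and ebx, 240 → ebx=15&240=0
add eax, 4 → eax=204+4=208
sub ecx, 1 → ecx=5-1=4
cmp ecx, 0  (cmp 4,0)
jg loop: taken
mov ebx, [eax] → ebx=M[208]=27
or ebx, 13 → ebx=27|13=31
and ebx, 240 → ebx=31&240=16
add eax, 4 → eax=208+4=212
sub ecx, 1 → ecx=4-1=3
cmp ecx, 0  (cmp 3,0)
jg loop: taken
mov ebx, [eax] → ebx=M[212]=-7
or ebx, 13 → ebx=(-7)|13=-3
and ebx, 240 → ebx=(-3)&240=240
add eax, 4 → eax=212+4=216
sub ecx, 1 → ecx=3-1=2
cmp ecx, 0  (cmp 2,0)
jg loop: taken
mov ebx, [eax] → ebx=M[216]=30
or ebx, 13 → ebx=30|13=31
and ebx, 240 → ebx=31&240=16
add eax, 4 → eax=216+4=220
sub ecx, 1 → ecx=2-1=1
cmp ecx, 0  (cmp 1,0)
jg loop: taken
mov ebx, [eax] → ebx=M[220]=-7
or ebx, 13 → ebx=(-7)|13=-3
and ebx, 240 → ebx=(-3)&240=240
add eax, 4 → eax=220+4=224
sub ecx, 1 → ecx=1-1=0
cmp ecx, 0  (cmp 0,0)
jg loop: not taken
mov [200], ebx → M[200]=240
halt.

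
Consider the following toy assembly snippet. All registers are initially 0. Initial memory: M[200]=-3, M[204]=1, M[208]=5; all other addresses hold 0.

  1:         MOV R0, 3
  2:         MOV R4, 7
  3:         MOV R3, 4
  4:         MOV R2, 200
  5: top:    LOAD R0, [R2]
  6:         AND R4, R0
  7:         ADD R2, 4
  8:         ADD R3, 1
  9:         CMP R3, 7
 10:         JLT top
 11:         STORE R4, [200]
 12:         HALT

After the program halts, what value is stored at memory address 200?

R0=3
R4=7
R3=4
R2=200
R0=M[200]=-3
R4=7&(-3)=5
R2=200+4=204
R3=4+1=5
CMP R3, 7  (cmp 5,7)
JLT top: taken
R0=M[204]=1
R4=5&1=1
R2=204+4=208
R3=5+1=6
CMP R3, 7  (cmp 6,7)
JLT top: taken
R0=M[208]=5
R4=1&5=1
R2=208+4=212
R3=6+1=7
CMP R3, 7  (cmp 7,7)
JLT top: not taken
STORE R4, [200] → M[200]=1
halt.

1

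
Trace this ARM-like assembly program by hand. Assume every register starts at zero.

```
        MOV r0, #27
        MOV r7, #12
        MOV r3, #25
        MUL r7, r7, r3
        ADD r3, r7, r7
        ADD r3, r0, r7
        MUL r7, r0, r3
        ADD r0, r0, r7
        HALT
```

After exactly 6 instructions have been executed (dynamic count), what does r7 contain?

300

r0=27
r7=12
r3=25
r7=12*25=300
r3=300+300=600
r3=27+300=327
After step 6: r7 = 300.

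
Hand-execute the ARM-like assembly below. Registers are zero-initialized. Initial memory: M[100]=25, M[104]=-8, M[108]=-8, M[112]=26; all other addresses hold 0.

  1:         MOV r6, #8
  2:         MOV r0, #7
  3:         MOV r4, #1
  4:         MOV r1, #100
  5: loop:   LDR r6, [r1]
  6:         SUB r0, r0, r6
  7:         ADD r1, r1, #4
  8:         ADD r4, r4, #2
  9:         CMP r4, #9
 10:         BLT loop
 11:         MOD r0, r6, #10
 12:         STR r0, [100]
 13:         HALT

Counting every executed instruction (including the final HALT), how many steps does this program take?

after MOV r6, #8: r6=8
after MOV r0, #7: r0=7
after MOV r4, #1: r4=1
after MOV r1, #100: r1=100
after LDR r6, [r1]: r6=M[100]=25
after SUB r0, r0, r6: r0=7-25=-18
after ADD r1, r1, #4: r1=100+4=104
after ADD r4, r4, #2: r4=1+2=3
CMP r4, #9  (cmp 3,9)
BLT loop: taken
after LDR r6, [r1]: r6=M[104]=-8
after SUB r0, r0, r6: r0=(-18)-(-8)=-10
after ADD r1, r1, #4: r1=104+4=108
after ADD r4, r4, #2: r4=3+2=5
CMP r4, #9  (cmp 5,9)
BLT loop: taken
after LDR r6, [r1]: r6=M[108]=-8
after SUB r0, r0, r6: r0=(-10)-(-8)=-2
after ADD r1, r1, #4: r1=108+4=112
after ADD r4, r4, #2: r4=5+2=7
CMP r4, #9  (cmp 7,9)
BLT loop: taken
after LDR r6, [r1]: r6=M[112]=26
after SUB r0, r0, r6: r0=(-2)-26=-28
after ADD r1, r1, #4: r1=112+4=116
after ADD r4, r4, #2: r4=7+2=9
CMP r4, #9  (cmp 9,9)
BLT loop: not taken
after MOD r0, r6, #10: r0=26%10=6
STR r0, [100] → M[100]=6
halt.
Total executed instructions: 31.

31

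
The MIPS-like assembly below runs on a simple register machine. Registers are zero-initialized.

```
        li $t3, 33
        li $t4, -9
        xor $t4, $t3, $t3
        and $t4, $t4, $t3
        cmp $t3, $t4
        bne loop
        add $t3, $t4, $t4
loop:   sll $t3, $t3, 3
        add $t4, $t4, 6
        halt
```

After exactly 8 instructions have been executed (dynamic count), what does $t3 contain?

$t3=33
$t4=-9
$t4=33^33=0
$t4=0&33=0
cmp $t3, $t4  (cmp 33,0)
bne loop: taken
$t3=33<<3=264
$t4=0+6=6
After step 8: $t3 = 264.

264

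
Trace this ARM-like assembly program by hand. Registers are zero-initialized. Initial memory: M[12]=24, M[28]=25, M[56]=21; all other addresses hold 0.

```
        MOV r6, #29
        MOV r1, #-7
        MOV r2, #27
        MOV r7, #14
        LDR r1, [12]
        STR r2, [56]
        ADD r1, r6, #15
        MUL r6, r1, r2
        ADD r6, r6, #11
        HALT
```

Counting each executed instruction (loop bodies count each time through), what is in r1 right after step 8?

44

after MOV r6, #29: r6=29
after MOV r1, #-7: r1=-7
after MOV r2, #27: r2=27
after MOV r7, #14: r7=14
after LDR r1, [12]: r1=M[12]=24
STR r2, [56] → M[56]=27
after ADD r1, r6, #15: r1=29+15=44
after MUL r6, r1, r2: r6=44*27=1188
After step 8: r1 = 44.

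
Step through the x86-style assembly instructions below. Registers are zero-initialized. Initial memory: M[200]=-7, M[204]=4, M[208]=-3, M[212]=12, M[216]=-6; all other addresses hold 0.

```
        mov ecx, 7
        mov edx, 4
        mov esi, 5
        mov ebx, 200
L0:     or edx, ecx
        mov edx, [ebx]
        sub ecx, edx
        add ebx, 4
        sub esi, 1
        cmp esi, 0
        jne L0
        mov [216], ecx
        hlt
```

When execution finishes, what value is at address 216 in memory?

7

mov ecx, 7 → ecx=7
mov edx, 4 → edx=4
mov esi, 5 → esi=5
mov ebx, 200 → ebx=200
or edx, ecx → edx=4|7=7
mov edx, [ebx] → edx=M[200]=-7
sub ecx, edx → ecx=7-(-7)=14
add ebx, 4 → ebx=200+4=204
sub esi, 1 → esi=5-1=4
cmp esi, 0  (cmp 4,0)
jne L0: taken
or edx, ecx → edx=(-7)|14=-1
mov edx, [ebx] → edx=M[204]=4
sub ecx, edx → ecx=14-4=10
add ebx, 4 → ebx=204+4=208
sub esi, 1 → esi=4-1=3
cmp esi, 0  (cmp 3,0)
jne L0: taken
or edx, ecx → edx=4|10=14
mov edx, [ebx] → edx=M[208]=-3
sub ecx, edx → ecx=10-(-3)=13
add ebx, 4 → ebx=208+4=212
sub esi, 1 → esi=3-1=2
cmp esi, 0  (cmp 2,0)
jne L0: taken
or edx, ecx → edx=(-3)|13=-3
mov edx, [ebx] → edx=M[212]=12
sub ecx, edx → ecx=13-12=1
add ebx, 4 → ebx=212+4=216
sub esi, 1 → esi=2-1=1
cmp esi, 0  (cmp 1,0)
jne L0: taken
or edx, ecx → edx=12|1=13
mov edx, [ebx] → edx=M[216]=-6
sub ecx, edx → ecx=1-(-6)=7
add ebx, 4 → ebx=216+4=220
sub esi, 1 → esi=1-1=0
cmp esi, 0  (cmp 0,0)
jne L0: not taken
mov [216], ecx → M[216]=7
halt.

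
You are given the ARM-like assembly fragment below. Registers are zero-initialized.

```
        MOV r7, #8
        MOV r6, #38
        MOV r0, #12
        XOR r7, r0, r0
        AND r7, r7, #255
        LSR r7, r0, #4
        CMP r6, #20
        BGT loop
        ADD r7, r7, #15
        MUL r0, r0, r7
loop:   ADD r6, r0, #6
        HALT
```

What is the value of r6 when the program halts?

18

after MOV r7, #8: r7=8
after MOV r6, #38: r6=38
after MOV r0, #12: r0=12
after XOR r7, r0, r0: r7=12^12=0
after AND r7, r7, #255: r7=0&255=0
after LSR r7, r0, #4: r7=12>>4=0
CMP r6, #20  (cmp 38,20)
BGT loop: taken
after ADD r6, r0, #6: r6=12+6=18
halt.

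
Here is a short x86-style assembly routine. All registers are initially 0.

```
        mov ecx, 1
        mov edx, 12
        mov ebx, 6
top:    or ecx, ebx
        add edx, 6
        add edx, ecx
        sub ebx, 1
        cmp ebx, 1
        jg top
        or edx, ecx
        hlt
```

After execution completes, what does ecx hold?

7

ecx=1
edx=12
ebx=6
ecx=1|6=7
edx=12+6=18
edx=18+7=25
ebx=6-1=5
cmp ebx, 1  (cmp 5,1)
jg top: taken
ecx=7|5=7
edx=25+6=31
edx=31+7=38
ebx=5-1=4
cmp ebx, 1  (cmp 4,1)
jg top: taken
ecx=7|4=7
edx=38+6=44
edx=44+7=51
ebx=4-1=3
cmp ebx, 1  (cmp 3,1)
jg top: taken
ecx=7|3=7
edx=51+6=57
edx=57+7=64
ebx=3-1=2
cmp ebx, 1  (cmp 2,1)
jg top: taken
ecx=7|2=7
edx=64+6=70
edx=70+7=77
ebx=2-1=1
cmp ebx, 1  (cmp 1,1)
jg top: not taken
edx=77|7=79
halt.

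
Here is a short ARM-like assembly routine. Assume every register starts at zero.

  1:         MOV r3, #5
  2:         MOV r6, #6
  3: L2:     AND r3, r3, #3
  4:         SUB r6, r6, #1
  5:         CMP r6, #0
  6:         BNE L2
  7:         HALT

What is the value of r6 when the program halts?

after MOV r3, #5: r3=5
after MOV r6, #6: r6=6
after AND r3, r3, #3: r3=5&3=1
after SUB r6, r6, #1: r6=6-1=5
CMP r6, #0  (cmp 5,0)
BNE L2: taken
after AND r3, r3, #3: r3=1&3=1
after SUB r6, r6, #1: r6=5-1=4
CMP r6, #0  (cmp 4,0)
BNE L2: taken
after AND r3, r3, #3: r3=1&3=1
after SUB r6, r6, #1: r6=4-1=3
CMP r6, #0  (cmp 3,0)
BNE L2: taken
after AND r3, r3, #3: r3=1&3=1
after SUB r6, r6, #1: r6=3-1=2
CMP r6, #0  (cmp 2,0)
BNE L2: taken
after AND r3, r3, #3: r3=1&3=1
after SUB r6, r6, #1: r6=2-1=1
CMP r6, #0  (cmp 1,0)
BNE L2: taken
after AND r3, r3, #3: r3=1&3=1
after SUB r6, r6, #1: r6=1-1=0
CMP r6, #0  (cmp 0,0)
BNE L2: not taken
halt.

0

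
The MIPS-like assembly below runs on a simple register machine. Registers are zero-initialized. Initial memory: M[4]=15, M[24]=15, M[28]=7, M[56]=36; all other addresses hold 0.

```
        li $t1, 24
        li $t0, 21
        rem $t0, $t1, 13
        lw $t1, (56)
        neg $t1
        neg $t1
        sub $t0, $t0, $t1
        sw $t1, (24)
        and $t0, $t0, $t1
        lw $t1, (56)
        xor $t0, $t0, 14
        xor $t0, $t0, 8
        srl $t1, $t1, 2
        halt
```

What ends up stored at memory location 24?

36

$t1=24
$t0=21
$t0=24%13=11
$t1=M[56]=36
$t1=-(36)=-36
$t1=-(-36)=36
$t0=11-36=-25
sw $t1, (24) → M[24]=36
$t0=(-25)&36=36
$t1=M[56]=36
$t0=36^14=42
$t0=42^8=34
$t1=36>>2=9
halt.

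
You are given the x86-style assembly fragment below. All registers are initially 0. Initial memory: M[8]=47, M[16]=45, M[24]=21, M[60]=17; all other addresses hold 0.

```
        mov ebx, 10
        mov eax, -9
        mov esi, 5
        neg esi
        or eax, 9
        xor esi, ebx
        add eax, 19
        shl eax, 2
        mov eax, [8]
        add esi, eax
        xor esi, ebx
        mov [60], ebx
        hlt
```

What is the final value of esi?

ebx=10
eax=-9
esi=5
esi=-(5)=-5
eax=(-9)|9=-1
esi=(-5)^10=-15
eax=(-1)+19=18
eax=18<<2=72
eax=M[8]=47
esi=(-15)+47=32
esi=32^10=42
mov [60], ebx → M[60]=10
halt.

42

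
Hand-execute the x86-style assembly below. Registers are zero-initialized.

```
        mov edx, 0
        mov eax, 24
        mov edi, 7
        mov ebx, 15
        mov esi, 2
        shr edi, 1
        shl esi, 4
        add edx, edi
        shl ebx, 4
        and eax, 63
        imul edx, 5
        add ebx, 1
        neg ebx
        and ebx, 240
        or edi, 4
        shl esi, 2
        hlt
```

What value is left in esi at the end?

128

edx=0
eax=24
edi=7
ebx=15
esi=2
edi=7>>1=3
esi=2<<4=32
edx=0+3=3
ebx=15<<4=240
eax=24&63=24
edx=3*5=15
ebx=240+1=241
ebx=-(241)=-241
ebx=(-241)&240=0
edi=3|4=7
esi=32<<2=128
halt.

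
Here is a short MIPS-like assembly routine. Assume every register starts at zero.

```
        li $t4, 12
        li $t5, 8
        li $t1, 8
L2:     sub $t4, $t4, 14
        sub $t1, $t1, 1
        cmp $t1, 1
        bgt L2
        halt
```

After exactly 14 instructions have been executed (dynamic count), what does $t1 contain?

5

li $t4, 12 → $t4=12
li $t5, 8 → $t5=8
li $t1, 8 → $t1=8
sub $t4, $t4, 14 → $t4=12-14=-2
sub $t1, $t1, 1 → $t1=8-1=7
cmp $t1, 1  (cmp 7,1)
bgt L2: taken
sub $t4, $t4, 14 → $t4=(-2)-14=-16
sub $t1, $t1, 1 → $t1=7-1=6
cmp $t1, 1  (cmp 6,1)
bgt L2: taken
sub $t4, $t4, 14 → $t4=(-16)-14=-30
sub $t1, $t1, 1 → $t1=6-1=5
cmp $t1, 1  (cmp 5,1)
After step 14: $t1 = 5.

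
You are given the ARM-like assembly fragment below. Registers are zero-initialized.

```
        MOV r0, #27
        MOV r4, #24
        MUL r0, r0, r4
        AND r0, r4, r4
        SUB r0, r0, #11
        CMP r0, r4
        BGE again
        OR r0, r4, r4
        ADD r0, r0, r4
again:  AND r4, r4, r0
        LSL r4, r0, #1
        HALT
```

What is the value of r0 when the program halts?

MOV r0, #27 → r0=27
MOV r4, #24 → r4=24
MUL r0, r0, r4 → r0=27*24=648
AND r0, r4, r4 → r0=24&24=24
SUB r0, r0, #11 → r0=24-11=13
CMP r0, r4  (cmp 13,24)
BGE again: not taken
OR r0, r4, r4 → r0=24|24=24
ADD r0, r0, r4 → r0=24+24=48
AND r4, r4, r0 → r4=24&48=16
LSL r4, r0, #1 → r4=48<<1=96
halt.

48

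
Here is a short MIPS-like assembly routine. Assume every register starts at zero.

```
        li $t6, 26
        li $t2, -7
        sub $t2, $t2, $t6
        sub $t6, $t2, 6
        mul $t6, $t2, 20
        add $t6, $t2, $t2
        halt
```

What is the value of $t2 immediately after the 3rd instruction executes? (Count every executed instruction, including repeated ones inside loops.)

$t6=26
$t2=-7
$t2=(-7)-26=-33
After step 3: $t2 = -33.

-33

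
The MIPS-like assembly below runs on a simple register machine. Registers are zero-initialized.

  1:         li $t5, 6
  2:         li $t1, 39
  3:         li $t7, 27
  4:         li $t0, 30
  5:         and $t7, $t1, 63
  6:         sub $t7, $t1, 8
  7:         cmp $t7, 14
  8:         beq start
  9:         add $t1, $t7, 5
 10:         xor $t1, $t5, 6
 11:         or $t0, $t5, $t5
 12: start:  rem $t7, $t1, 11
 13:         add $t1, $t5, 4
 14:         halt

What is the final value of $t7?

after li $t5, 6: $t5=6
after li $t1, 39: $t1=39
after li $t7, 27: $t7=27
after li $t0, 30: $t0=30
after and $t7, $t1, 63: $t7=39&63=39
after sub $t7, $t1, 8: $t7=39-8=31
cmp $t7, 14  (cmp 31,14)
beq start: not taken
after add $t1, $t7, 5: $t1=31+5=36
after xor $t1, $t5, 6: $t1=6^6=0
after or $t0, $t5, $t5: $t0=6|6=6
after rem $t7, $t1, 11: $t7=0%11=0
after add $t1, $t5, 4: $t1=6+4=10
halt.

0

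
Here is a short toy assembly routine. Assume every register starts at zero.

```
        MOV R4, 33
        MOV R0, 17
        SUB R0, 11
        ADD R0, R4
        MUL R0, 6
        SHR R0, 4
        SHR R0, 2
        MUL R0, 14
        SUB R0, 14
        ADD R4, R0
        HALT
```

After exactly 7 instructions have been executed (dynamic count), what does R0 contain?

R4=33
R0=17
R0=17-11=6
R0=6+33=39
R0=39*6=234
R0=234>>4=14
R0=14>>2=3
After step 7: R0 = 3.

3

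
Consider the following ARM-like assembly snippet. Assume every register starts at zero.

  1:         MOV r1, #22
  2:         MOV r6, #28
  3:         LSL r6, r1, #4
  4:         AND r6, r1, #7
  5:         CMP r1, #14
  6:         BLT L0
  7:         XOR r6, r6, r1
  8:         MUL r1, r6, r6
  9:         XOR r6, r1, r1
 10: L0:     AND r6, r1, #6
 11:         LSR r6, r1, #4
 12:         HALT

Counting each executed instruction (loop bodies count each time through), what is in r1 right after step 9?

MOV r1, #22 → r1=22
MOV r6, #28 → r6=28
LSL r6, r1, #4 → r6=22<<4=352
AND r6, r1, #7 → r6=22&7=6
CMP r1, #14  (cmp 22,14)
BLT L0: not taken
XOR r6, r6, r1 → r6=6^22=16
MUL r1, r6, r6 → r1=16*16=256
XOR r6, r1, r1 → r6=256^256=0
After step 9: r1 = 256.

256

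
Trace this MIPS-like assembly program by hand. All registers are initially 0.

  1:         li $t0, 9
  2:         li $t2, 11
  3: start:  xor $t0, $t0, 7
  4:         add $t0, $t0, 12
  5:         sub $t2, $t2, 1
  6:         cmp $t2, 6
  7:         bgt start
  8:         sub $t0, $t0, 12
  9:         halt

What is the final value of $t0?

78

after li $t0, 9: $t0=9
after li $t2, 11: $t2=11
after xor $t0, $t0, 7: $t0=9^7=14
after add $t0, $t0, 12: $t0=14+12=26
after sub $t2, $t2, 1: $t2=11-1=10
cmp $t2, 6  (cmp 10,6)
bgt start: taken
after xor $t0, $t0, 7: $t0=26^7=29
after add $t0, $t0, 12: $t0=29+12=41
after sub $t2, $t2, 1: $t2=10-1=9
cmp $t2, 6  (cmp 9,6)
bgt start: taken
after xor $t0, $t0, 7: $t0=41^7=46
after add $t0, $t0, 12: $t0=46+12=58
after sub $t2, $t2, 1: $t2=9-1=8
cmp $t2, 6  (cmp 8,6)
bgt start: taken
after xor $t0, $t0, 7: $t0=58^7=61
after add $t0, $t0, 12: $t0=61+12=73
after sub $t2, $t2, 1: $t2=8-1=7
cmp $t2, 6  (cmp 7,6)
bgt start: taken
after xor $t0, $t0, 7: $t0=73^7=78
after add $t0, $t0, 12: $t0=78+12=90
after sub $t2, $t2, 1: $t2=7-1=6
cmp $t2, 6  (cmp 6,6)
bgt start: not taken
after sub $t0, $t0, 12: $t0=90-12=78
halt.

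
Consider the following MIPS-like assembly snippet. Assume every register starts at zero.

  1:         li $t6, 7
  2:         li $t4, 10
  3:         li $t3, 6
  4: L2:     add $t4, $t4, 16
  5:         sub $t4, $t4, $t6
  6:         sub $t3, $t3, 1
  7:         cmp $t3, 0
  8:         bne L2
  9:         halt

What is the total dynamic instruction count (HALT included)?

34

after li $t6, 7: $t6=7
after li $t4, 10: $t4=10
after li $t3, 6: $t3=6
after add $t4, $t4, 16: $t4=10+16=26
after sub $t4, $t4, $t6: $t4=26-7=19
after sub $t3, $t3, 1: $t3=6-1=5
cmp $t3, 0  (cmp 5,0)
bne L2: taken
after add $t4, $t4, 16: $t4=19+16=35
after sub $t4, $t4, $t6: $t4=35-7=28
after sub $t3, $t3, 1: $t3=5-1=4
cmp $t3, 0  (cmp 4,0)
bne L2: taken
after add $t4, $t4, 16: $t4=28+16=44
after sub $t4, $t4, $t6: $t4=44-7=37
after sub $t3, $t3, 1: $t3=4-1=3
cmp $t3, 0  (cmp 3,0)
bne L2: taken
after add $t4, $t4, 16: $t4=37+16=53
after sub $t4, $t4, $t6: $t4=53-7=46
after sub $t3, $t3, 1: $t3=3-1=2
cmp $t3, 0  (cmp 2,0)
bne L2: taken
after add $t4, $t4, 16: $t4=46+16=62
after sub $t4, $t4, $t6: $t4=62-7=55
after sub $t3, $t3, 1: $t3=2-1=1
cmp $t3, 0  (cmp 1,0)
bne L2: taken
after add $t4, $t4, 16: $t4=55+16=71
after sub $t4, $t4, $t6: $t4=71-7=64
after sub $t3, $t3, 1: $t3=1-1=0
cmp $t3, 0  (cmp 0,0)
bne L2: not taken
halt.
Total executed instructions: 34.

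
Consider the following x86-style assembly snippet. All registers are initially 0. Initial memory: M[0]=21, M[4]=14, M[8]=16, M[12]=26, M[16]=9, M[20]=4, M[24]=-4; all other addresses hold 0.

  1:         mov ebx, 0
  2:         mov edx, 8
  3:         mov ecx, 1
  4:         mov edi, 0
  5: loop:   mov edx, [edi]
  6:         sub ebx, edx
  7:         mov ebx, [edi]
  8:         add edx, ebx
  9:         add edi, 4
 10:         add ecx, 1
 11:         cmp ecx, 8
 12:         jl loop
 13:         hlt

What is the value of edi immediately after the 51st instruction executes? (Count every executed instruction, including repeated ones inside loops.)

24

mov ebx, 0 → ebx=0
mov edx, 8 → edx=8
mov ecx, 1 → ecx=1
mov edi, 0 → edi=0
mov edx, [edi] → edx=M[0]=21
sub ebx, edx → ebx=0-21=-21
mov ebx, [edi] → ebx=M[0]=21
add edx, ebx → edx=21+21=42
add edi, 4 → edi=0+4=4
add ecx, 1 → ecx=1+1=2
cmp ecx, 8  (cmp 2,8)
jl loop: taken
mov edx, [edi] → edx=M[4]=14
sub ebx, edx → ebx=21-14=7
mov ebx, [edi] → ebx=M[4]=14
add edx, ebx → edx=14+14=28
add edi, 4 → edi=4+4=8
add ecx, 1 → ecx=2+1=3
cmp ecx, 8  (cmp 3,8)
jl loop: taken
mov edx, [edi] → edx=M[8]=16
sub ebx, edx → ebx=14-16=-2
mov ebx, [edi] → ebx=M[8]=16
add edx, ebx → edx=16+16=32
add edi, 4 → edi=8+4=12
add ecx, 1 → ecx=3+1=4
cmp ecx, 8  (cmp 4,8)
jl loop: taken
mov edx, [edi] → edx=M[12]=26
sub ebx, edx → ebx=16-26=-10
mov ebx, [edi] → ebx=M[12]=26
add edx, ebx → edx=26+26=52
add edi, 4 → edi=12+4=16
add ecx, 1 → ecx=4+1=5
cmp ecx, 8  (cmp 5,8)
jl loop: taken
mov edx, [edi] → edx=M[16]=9
sub ebx, edx → ebx=26-9=17
mov ebx, [edi] → ebx=M[16]=9
add edx, ebx → edx=9+9=18
add edi, 4 → edi=16+4=20
add ecx, 1 → ecx=5+1=6
cmp ecx, 8  (cmp 6,8)
jl loop: taken
mov edx, [edi] → edx=M[20]=4
sub ebx, edx → ebx=9-4=5
mov ebx, [edi] → ebx=M[20]=4
add edx, ebx → edx=4+4=8
add edi, 4 → edi=20+4=24
add ecx, 1 → ecx=6+1=7
cmp ecx, 8  (cmp 7,8)
After step 51: edi = 24.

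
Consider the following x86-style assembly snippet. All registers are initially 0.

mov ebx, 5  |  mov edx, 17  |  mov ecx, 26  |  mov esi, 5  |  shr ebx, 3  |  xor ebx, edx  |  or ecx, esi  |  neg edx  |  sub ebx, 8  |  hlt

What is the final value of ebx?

9

after mov ebx, 5: ebx=5
after mov edx, 17: edx=17
after mov ecx, 26: ecx=26
after mov esi, 5: esi=5
after shr ebx, 3: ebx=5>>3=0
after xor ebx, edx: ebx=0^17=17
after or ecx, esi: ecx=26|5=31
after neg edx: edx=-(17)=-17
after sub ebx, 8: ebx=17-8=9
halt.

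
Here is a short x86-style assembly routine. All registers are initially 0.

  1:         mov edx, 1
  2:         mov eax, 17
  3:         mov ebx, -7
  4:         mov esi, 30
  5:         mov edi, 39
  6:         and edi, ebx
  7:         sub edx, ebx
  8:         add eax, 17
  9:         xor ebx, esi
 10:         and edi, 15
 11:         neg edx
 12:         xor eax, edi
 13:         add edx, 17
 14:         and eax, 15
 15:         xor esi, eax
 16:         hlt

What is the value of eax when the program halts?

edx=1
eax=17
ebx=-7
esi=30
edi=39
edi=39&(-7)=33
edx=1-(-7)=8
eax=17+17=34
ebx=(-7)^30=-25
edi=33&15=1
edx=-(8)=-8
eax=34^1=35
edx=(-8)+17=9
eax=35&15=3
esi=30^3=29
halt.

3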